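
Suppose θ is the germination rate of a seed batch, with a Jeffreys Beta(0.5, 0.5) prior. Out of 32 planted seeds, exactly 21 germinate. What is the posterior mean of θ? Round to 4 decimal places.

Observing 21 successes and 11 failures updates Beta(0.5, 0.5) by adding the success and failure counts to the two shape parameters: α = 0.5+21 = 21.5, β = 0.5+11 = 11.5.
E[θ | data] = 21.5/(21.5+11.5) = 0.6515.

Posterior mean ≈ 0.6515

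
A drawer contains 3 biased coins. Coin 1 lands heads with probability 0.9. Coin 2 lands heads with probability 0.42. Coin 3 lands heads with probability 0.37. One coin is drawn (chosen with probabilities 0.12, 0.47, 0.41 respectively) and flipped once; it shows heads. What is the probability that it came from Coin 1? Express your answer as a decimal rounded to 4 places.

Posterior probability ≈ 0.2363

P(heads|C1) = 0.9; P(heads|C2) = 0.42; P(heads|C3) = 0.37.
Prior × likelihood for each source: 0.12·0.9=0.1080, 0.47·0.42=0.1974, 0.41·0.37=0.1517. Summing gives P(heads) = 0.45710.
P(Coin 1 | heads) = 0.1080 / 0.45710 = 0.2363.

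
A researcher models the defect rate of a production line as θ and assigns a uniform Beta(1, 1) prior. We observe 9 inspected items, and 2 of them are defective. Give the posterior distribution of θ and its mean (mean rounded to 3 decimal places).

Posterior: Beta(3, 8); mean ≈ 0.273

Observing 2 successes and 7 failures updates Beta(1, 1) by adding the success and failure counts to the two shape parameters: α = 1+2 = 3, β = 1+7 = 8.
Posterior mean = α/(α+β) = 3/11 = 0.273.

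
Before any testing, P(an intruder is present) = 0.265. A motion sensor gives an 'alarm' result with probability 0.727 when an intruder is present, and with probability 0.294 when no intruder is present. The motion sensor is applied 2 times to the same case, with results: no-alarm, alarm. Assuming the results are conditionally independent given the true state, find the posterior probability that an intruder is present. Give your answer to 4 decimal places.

Posterior P(H) ≈ 0.2564

With H the event that an intruder is present, the joint likelihood of the observed sequence is P(data|H) = 0.273·0.727 = 0.19847 and P(data|¬H) = 0.706·0.294 = 0.20756.
Bayes: P(H|data) = 0.265·0.19847 / (0.265·0.19847 + 0.735·0.20756) = 0.052595/0.20515 = 0.2564.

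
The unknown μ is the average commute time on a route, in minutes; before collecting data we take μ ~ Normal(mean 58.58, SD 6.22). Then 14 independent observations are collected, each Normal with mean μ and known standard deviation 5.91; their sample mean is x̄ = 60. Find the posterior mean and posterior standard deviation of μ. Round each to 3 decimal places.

Posterior mean ≈ 59.914; posterior SD ≈ 1.531

Prior precision 1/τ₀² = 1/6.22² = 0.0258475; data precision n/σ² = 14/5.91² = 0.400823.
Posterior precision = 0.0258475 + 0.400823 = 0.426671, giving posterior SD = 1/√0.426671 = 1.531.
Posterior mean = (0.0258475·58.58 + 0.400823·60) / 0.426671 = 59.914.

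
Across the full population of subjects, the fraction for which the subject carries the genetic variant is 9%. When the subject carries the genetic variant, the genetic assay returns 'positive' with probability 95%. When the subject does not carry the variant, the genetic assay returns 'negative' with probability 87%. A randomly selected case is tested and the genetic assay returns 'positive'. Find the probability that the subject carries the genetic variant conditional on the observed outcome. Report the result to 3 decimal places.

P(H | E) ≈ 0.420

Let H be the event that the subject carries the genetic variant. P(H) = 0.09, so P(¬H) = 0.91. With E the 'positive' result, P(E|H) = 0.95 and P(E|¬H) = 0.13.
P(E) = 0.95·0.09 + 0.13·0.91 = 0.085500 + 0.11830 = 0.20380.
By Bayes' theorem, P(H|E) = 0.085500 / 0.20380 = 0.420.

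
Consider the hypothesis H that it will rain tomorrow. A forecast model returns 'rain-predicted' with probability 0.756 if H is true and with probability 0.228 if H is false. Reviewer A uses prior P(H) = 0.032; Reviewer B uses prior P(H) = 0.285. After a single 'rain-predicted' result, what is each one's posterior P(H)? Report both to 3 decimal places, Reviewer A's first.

P('+'|H) = 0.756, P('+'|¬H) = 0.228.
Reviewer A: numerator 0.756·0.032 = 0.024192; evidence = 0.024192+0.228·0.968 = 0.24490; posterior = 0.099.
Reviewer B: numerator 0.756·0.285 = 0.21546; evidence = 0.21546+0.228·0.715 = 0.37848; posterior = 0.569.

Reviewer A: 0.099; Reviewer B: 0.569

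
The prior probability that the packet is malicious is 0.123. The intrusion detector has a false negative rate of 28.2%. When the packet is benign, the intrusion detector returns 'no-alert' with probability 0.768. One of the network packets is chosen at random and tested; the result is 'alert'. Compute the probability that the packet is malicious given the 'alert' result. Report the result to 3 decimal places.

P(H | E) ≈ 0.303

Write H for 'the packet is malicious'. Prior odds H:¬H = 0.123/0.877 = 0.14025. For the 'alert' outcome, the likelihood ratio is 0.718/0.232 = 3.0948.
Posterior odds = 0.14025 × 3.0948 = 0.43405, so P(H|E) = 0.43405/(1+0.43405) = 0.303.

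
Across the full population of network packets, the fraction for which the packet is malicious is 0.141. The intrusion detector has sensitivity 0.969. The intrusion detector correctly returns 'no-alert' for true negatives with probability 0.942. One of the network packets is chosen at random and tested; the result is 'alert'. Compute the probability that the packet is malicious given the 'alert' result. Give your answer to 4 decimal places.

P(H | E) ≈ 0.7328

Write H for 'the packet is malicious'. Prior odds H:¬H = 0.141/0.859 = 0.16414. For the 'alert' outcome, the likelihood ratio is 0.969/0.058 = 16.707.
Posterior odds = 0.16414 × 16.707 = 2.7423, so P(H|E) = 2.7423/(1+2.7423) = 0.7328.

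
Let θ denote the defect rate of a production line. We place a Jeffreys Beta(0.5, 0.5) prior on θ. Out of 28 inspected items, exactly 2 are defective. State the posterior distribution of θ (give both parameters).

Observing 2 successes and 26 failures updates Beta(0.5, 0.5) by adding the success and failure counts to the two shape parameters: α = 0.5+2 = 2.5, β = 0.5+26 = 26.5.

Posterior: Beta(2.5, 26.5)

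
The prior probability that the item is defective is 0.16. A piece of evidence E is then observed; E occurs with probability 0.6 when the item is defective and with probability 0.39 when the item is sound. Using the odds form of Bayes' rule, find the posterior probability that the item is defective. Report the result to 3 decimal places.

Prior odds = 0.16/(1−0.16) = 0.19048. In log-odds, ln(0.19048) = -1.6582.
Add log likelihood ratio: ln(1.5385) = 0.43078.
Posterior log-odds = -1.2274, so posterior odds = exp(-1.2274) = 0.29304. Converting, P(H|E) = 0.29304/1.2930 = 0.227.

Posterior probability ≈ 0.227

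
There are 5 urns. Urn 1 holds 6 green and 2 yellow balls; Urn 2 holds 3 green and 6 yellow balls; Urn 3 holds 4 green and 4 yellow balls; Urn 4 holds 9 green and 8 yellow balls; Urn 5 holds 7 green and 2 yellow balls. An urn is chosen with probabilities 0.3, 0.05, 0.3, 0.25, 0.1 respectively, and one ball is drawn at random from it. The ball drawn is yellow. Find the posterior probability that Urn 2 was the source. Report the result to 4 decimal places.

P(yellow|Urn 1) = 0.25; P(yellow|Urn 2) = 0.6667; P(yellow|Urn 3) = 0.5; P(yellow|Urn 4) = 0.4706; P(yellow|Urn 5) = 0.2222.
Prior × likelihood for each source: 0.3·0.25=0.07500, 0.05·0.6667=0.03333, 0.3·0.5=0.1500, 0.25·0.4706=0.1176, 0.1·0.2222=0.02222. Summing gives P(yellow) = 0.39820.
P(Urn 2 | yellow) = 0.03333 / 0.39820 = 0.0837.

Posterior probability ≈ 0.0837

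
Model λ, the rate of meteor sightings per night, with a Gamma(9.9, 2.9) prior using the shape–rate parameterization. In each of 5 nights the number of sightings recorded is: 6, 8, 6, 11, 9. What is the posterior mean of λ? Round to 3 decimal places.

Posterior mean ≈ 6.316

The Poisson likelihood adds the total count to the shape and the number of exposure periods to the rate. Here ∑xᵢ = 40 and n = 5, so shape 9.9→49.9 and rate 2.9→7.9.
E[λ | data] = 49.9/7.9 = 6.316.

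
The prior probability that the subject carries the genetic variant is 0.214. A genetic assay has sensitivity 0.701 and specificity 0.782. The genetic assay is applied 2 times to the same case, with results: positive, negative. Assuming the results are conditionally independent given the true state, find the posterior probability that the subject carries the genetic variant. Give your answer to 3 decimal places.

With H the event that the subject carries the genetic variant, the joint likelihood of the observed sequence is P(data|H) = 0.701·0.299 = 0.20960 and P(data|¬H) = 0.218·0.782 = 0.17048.
Bayes: P(H|data) = 0.214·0.20960 / (0.214·0.20960 + 0.786·0.17048) = 0.044854/0.17885 = 0.2508.

Posterior P(H) ≈ 0.251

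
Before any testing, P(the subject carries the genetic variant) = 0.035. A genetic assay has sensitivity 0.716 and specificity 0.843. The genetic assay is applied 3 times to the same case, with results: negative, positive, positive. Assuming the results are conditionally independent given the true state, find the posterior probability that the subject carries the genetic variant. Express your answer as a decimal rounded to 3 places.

Let H be the event that the subject carries the genetic variant; start with P(H) = 0.035. P('positive'|H) = 0.716, P('positive'|¬H) = 0.157.
Update on result 1 ('negative'): P(H) ← 0.284·0.0350 / (0.284·0.0350 + 0.843·0.9650) = 0.0099400/0.82343 = 0.0121.
Update on result 2 ('positive'): P(H) ← 0.716·0.0121 / (0.716·0.0121 + 0.157·0.9879) = 0.0086431/0.16375 = 0.0528.
Update on result 3 ('positive'): P(H) ← 0.716·0.0528 / (0.716·0.0528 + 0.157·0.9472) = 0.037793/0.18651 = 0.2026.

Posterior P(H) ≈ 0.203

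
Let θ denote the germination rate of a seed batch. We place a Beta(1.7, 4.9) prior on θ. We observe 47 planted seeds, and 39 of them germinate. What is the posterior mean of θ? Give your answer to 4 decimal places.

Posterior mean ≈ 0.7593

Observing 39 successes and 8 failures updates Beta(1.7, 4.9) by adding the success and failure counts to the two shape parameters: α = 1.7+39 = 40.7, β = 4.9+8 = 12.9.
E[θ | data] = 40.7/(40.7+12.9) = 0.7593.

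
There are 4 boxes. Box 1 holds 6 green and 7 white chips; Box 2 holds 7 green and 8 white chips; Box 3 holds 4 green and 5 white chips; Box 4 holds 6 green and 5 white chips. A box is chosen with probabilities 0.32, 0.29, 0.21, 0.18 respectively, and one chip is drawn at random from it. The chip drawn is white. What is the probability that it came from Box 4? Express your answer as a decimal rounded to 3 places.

Tabulate prior·likelihood by source: [1] prior 0.32, lik 0.5385, product 0.1723; [2] prior 0.29, lik 0.5333, product 0.1547; [3] prior 0.21, lik 0.5556, product 0.1167; [4] prior 0.18, lik 0.4545, product 0.08182.
Normalizing constant = 0.52546; the posterior for Box 4 is its product over the sum, 0.08182/0.52546 = 0.156.

Posterior probability ≈ 0.156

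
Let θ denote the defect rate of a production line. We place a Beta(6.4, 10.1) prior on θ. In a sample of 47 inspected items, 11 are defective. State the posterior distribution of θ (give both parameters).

Posterior: Beta(17.4, 46.1)

The binomial likelihood is conjugate to the Beta prior: with 11 successes and 36 failures, the posterior is Beta(6.4+11, 10.1+36) = Beta(17.4, 46.1).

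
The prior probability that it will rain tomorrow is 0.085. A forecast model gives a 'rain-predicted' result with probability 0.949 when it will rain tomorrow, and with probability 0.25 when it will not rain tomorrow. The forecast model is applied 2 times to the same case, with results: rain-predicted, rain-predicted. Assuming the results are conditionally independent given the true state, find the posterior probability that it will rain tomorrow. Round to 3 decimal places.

Posterior P(H) ≈ 0.572

With H the event that it will rain tomorrow, the joint likelihood of the observed sequence is P(data|H) = 0.949·0.949 = 0.90060 and P(data|¬H) = 0.25·0.25 = 0.062500.
Bayes: P(H|data) = 0.085·0.90060 / (0.085·0.90060 + 0.915·0.062500) = 0.076551/0.13374 = 0.5724.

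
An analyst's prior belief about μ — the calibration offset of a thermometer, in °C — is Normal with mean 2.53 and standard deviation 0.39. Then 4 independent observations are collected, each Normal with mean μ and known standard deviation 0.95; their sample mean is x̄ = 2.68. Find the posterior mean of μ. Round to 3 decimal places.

Posterior mean ≈ 2.590

With known σ, the Normal prior is conjugate. Weight on the data is w = (n/σ²)/(n/σ² + 1/τ₀²) = 4.43213/(4.43213+6.57462) = 0.40267.
Posterior mean = w·x̄ + (1−w)·μ₀ = 0.40267·2.68 + 0.59733·2.53 = 2.590.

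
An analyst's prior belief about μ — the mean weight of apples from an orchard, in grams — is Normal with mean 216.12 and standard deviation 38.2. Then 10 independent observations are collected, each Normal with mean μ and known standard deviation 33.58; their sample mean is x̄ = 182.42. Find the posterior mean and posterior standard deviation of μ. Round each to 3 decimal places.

Prior precision 1/τ₀² = 1/38.2² = 0.00068529; data precision n/σ² = 10/33.58² = 0.00886826.
Posterior precision = 0.00068529 + 0.00886826 = 0.00955355, giving posterior SD = 1/√0.00955355 = 10.231.
Posterior mean = (0.00068529·216.12 + 0.00886826·182.42) / 0.00955355 = 184.837.

Posterior mean ≈ 184.837; posterior SD ≈ 10.231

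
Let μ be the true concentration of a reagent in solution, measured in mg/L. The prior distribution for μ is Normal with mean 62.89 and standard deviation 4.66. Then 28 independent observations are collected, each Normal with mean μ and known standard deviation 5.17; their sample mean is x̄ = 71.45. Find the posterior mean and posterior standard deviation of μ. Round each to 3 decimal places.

Prior precision 1/τ₀² = 1/4.66² = 0.0460498; data precision n/σ² = 28/5.17² = 1.04756.
Posterior precision = 0.0460498 + 1.04756 = 1.09361, giving posterior SD = 1/√1.09361 = 0.956.
Posterior mean = (0.0460498·62.89 + 1.04756·71.45) / 1.09361 = 71.090.

Posterior mean ≈ 71.090; posterior SD ≈ 0.956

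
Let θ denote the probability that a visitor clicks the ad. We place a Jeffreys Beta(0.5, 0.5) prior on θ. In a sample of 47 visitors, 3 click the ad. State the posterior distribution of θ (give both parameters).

Posterior: Beta(3.5, 44.5)

The binomial likelihood is conjugate to the Beta prior: with 3 successes and 44 failures, the posterior is Beta(0.5+3, 0.5+44) = Beta(3.5, 44.5).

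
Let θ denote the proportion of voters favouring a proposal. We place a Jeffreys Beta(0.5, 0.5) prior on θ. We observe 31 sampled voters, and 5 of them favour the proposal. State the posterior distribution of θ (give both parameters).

Posterior: Beta(5.5, 26.5)

Observing 5 successes and 26 failures updates Beta(0.5, 0.5) by adding the success and failure counts to the two shape parameters: α = 0.5+5 = 5.5, β = 0.5+26 = 26.5.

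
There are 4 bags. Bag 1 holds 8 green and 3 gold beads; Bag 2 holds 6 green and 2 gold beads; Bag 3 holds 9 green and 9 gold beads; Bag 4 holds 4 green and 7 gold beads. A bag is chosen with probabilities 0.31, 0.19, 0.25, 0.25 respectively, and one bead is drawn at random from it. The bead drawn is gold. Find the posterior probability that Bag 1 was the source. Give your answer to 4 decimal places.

Posterior probability ≈ 0.2032

Tabulate prior·likelihood by source: [1] prior 0.31, lik 0.2727, product 0.08455; [2] prior 0.19, lik 0.25, product 0.04750; [3] prior 0.25, lik 0.5, product 0.1250; [4] prior 0.25, lik 0.6364, product 0.1591.
Normalizing constant = 0.41614; the posterior for Bag 1 is its product over the sum, 0.08455/0.41614 = 0.2032.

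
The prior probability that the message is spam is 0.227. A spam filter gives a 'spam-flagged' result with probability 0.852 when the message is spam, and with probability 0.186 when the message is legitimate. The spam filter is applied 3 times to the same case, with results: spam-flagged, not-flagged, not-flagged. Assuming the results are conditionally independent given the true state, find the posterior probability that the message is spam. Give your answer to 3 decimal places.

Posterior P(H) ≈ 0.043

Let H be the event that the message is spam; start with P(H) = 0.227. P('spam-flagged'|H) = 0.852, P('spam-flagged'|¬H) = 0.186.
Update on result 1 ('spam-flagged'): P(H) ← 0.852·0.2270 / (0.852·0.2270 + 0.186·0.7730) = 0.19340/0.33718 = 0.5736.
Update on result 2 ('not-flagged'): P(H) ← 0.148·0.5736 / (0.148·0.5736 + 0.814·0.4264) = 0.084891/0.43199 = 0.1965.
Update on result 3 ('not-flagged'): P(H) ← 0.148·0.1965 / (0.148·0.1965 + 0.814·0.8035) = 0.029084/0.68312 = 0.0426.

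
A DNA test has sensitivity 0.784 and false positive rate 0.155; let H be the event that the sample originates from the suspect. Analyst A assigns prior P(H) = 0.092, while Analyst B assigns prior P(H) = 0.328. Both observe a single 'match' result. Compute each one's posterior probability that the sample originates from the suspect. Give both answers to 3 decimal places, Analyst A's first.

Analyst A: 0.339; Analyst B: 0.712

P('+'|H) = 0.784, P('+'|¬H) = 0.155.
Analyst A: numerator 0.784·0.092 = 0.072128; evidence = 0.072128+0.155·0.908 = 0.21287; posterior = 0.339.
Analyst B: numerator 0.784·0.328 = 0.25715; evidence = 0.25715+0.155·0.672 = 0.36131; posterior = 0.712.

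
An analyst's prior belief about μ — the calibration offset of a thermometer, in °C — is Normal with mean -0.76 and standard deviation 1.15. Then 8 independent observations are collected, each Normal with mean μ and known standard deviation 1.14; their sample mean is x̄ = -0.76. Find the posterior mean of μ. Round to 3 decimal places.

With known σ, the Normal prior is conjugate. Weight on the data is w = (n/σ²)/(n/σ² + 1/τ₀²) = 6.15574/(6.15574+0.756144) = 0.89060.
Posterior mean = w·x̄ + (1−w)·μ₀ = 0.89060·-0.76 + 0.10940·-0.76 = -0.760.

Posterior mean ≈ -0.760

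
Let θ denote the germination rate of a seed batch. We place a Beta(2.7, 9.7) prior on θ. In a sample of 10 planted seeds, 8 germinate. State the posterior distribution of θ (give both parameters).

Observing 8 successes and 2 failures updates Beta(2.7, 9.7) by adding the success and failure counts to the two shape parameters: α = 2.7+8 = 10.7, β = 9.7+2 = 11.7.

Posterior: Beta(10.7, 11.7)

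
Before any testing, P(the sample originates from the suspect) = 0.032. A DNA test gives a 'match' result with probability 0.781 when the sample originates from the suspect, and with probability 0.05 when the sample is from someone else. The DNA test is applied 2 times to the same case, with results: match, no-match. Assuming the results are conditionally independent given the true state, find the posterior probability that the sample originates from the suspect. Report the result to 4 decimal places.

Posterior P(H) ≈ 0.1064

Let H be the event that the sample originates from the suspect; start with P(H) = 0.032. P('match'|H) = 0.781, P('match'|¬H) = 0.05.
Update on result 1 ('match'): P(H) ← 0.781·0.0320 / (0.781·0.0320 + 0.05·0.9680) = 0.024992/0.073392 = 0.3405.
Update on result 2 ('no-match'): P(H) ← 0.219·0.3405 / (0.219·0.3405 + 0.95·0.6595) = 0.074576/0.70107 = 0.1064.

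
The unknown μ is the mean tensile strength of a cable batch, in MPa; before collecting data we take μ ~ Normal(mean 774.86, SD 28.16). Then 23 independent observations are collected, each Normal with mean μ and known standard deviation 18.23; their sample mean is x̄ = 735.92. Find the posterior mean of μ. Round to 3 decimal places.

Posterior mean ≈ 736.617

With known σ, the Normal prior is conjugate. Weight on the data is w = (n/σ²)/(n/σ² + 1/τ₀²) = 0.0692077/(0.0692077+0.00126106) = 0.98210.
Posterior mean = w·x̄ + (1−w)·μ₀ = 0.98210·735.92 + 0.017895·774.86 = 736.617.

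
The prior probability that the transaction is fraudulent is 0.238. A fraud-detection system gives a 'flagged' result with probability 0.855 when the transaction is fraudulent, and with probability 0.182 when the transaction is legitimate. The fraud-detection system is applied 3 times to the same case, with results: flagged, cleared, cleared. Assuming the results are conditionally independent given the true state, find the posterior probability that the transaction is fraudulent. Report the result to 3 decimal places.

Posterior P(H) ≈ 0.044

With H the event that the transaction is fraudulent, the joint likelihood of the observed sequence is P(data|H) = 0.855·0.145·0.145 = 0.017976 and P(data|¬H) = 0.182·0.818·0.818 = 0.12178.
Bayes: P(H|data) = 0.238·0.017976 / (0.238·0.017976 + 0.762·0.12178) = 0.0042784/0.097075 = 0.0441.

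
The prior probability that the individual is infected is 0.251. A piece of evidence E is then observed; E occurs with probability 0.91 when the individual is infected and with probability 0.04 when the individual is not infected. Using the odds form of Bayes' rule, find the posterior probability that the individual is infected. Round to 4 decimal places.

Prior odds = 0.251/(1−0.251) = 0.33511.
Likelihood ratio for E = 0.91/0.04 = 22.750.
Posterior odds = prior odds × LR = 7.6238.
Posterior probability = odds/(1+odds) = 7.6238/8.6238 = 0.8840.

Posterior probability ≈ 0.8840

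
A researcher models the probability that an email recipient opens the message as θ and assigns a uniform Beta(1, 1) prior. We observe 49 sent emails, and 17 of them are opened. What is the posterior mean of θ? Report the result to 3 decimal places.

Observing 17 successes and 32 failures updates Beta(1, 1) by adding the success and failure counts to the two shape parameters: α = 1+17 = 18, β = 1+32 = 33.
Posterior mean = α/(α+β) = 18/51 = 0.353.

Posterior mean ≈ 0.353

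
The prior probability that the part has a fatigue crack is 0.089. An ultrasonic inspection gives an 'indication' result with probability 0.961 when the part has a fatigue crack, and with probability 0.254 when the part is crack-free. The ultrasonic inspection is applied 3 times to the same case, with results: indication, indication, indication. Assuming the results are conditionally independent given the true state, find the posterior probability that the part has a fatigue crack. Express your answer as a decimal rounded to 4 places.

With H the event that the part has a fatigue crack, the joint likelihood of the observed sequence is P(data|H) = 0.961·0.961·0.961 = 0.88750 and P(data|¬H) = 0.254·0.254·0.254 = 0.016387.
Bayes: P(H|data) = 0.089·0.88750 / (0.089·0.88750 + 0.911·0.016387) = 0.078988/0.093916 = 0.8410.

Posterior P(H) ≈ 0.8410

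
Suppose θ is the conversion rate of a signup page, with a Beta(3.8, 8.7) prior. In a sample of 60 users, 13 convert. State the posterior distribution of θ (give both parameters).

Observing 13 successes and 47 failures updates Beta(3.8, 8.7) by adding the success and failure counts to the two shape parameters: α = 3.8+13 = 16.8, β = 8.7+47 = 55.7.

Posterior: Beta(16.8, 55.7)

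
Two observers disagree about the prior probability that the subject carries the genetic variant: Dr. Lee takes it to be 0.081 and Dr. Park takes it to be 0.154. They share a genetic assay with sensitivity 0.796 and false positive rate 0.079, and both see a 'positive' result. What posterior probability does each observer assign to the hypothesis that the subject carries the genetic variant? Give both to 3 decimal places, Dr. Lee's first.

Dr. Lee: 0.470; Dr. Park: 0.647

P('+'|H) = 0.796, P('+'|¬H) = 0.079.
Dr. Lee: numerator 0.796·0.081 = 0.064476; evidence = 0.064476+0.079·0.919 = 0.13708; posterior = 0.470.
Dr. Park: numerator 0.796·0.154 = 0.12258; evidence = 0.12258+0.079·0.846 = 0.18942; posterior = 0.647.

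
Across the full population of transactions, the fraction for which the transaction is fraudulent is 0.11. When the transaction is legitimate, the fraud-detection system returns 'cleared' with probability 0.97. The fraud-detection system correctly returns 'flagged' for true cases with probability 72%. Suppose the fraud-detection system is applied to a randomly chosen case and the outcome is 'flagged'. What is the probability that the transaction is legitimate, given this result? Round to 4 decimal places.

Write H for 'the transaction is fraudulent'. Prior odds H:¬H = 0.11/0.89 = 0.12360. For the 'flagged' outcome, the likelihood ratio is 0.72/0.03 = 24.000.
Posterior odds = 0.12360 × 24.000 = 2.9663, so P(H|E) = 2.9663/(1+2.9663) = 0.7479. Then P(¬H|E) = 1 − 0.7479 = 0.2521.

P(¬H | E) ≈ 0.2521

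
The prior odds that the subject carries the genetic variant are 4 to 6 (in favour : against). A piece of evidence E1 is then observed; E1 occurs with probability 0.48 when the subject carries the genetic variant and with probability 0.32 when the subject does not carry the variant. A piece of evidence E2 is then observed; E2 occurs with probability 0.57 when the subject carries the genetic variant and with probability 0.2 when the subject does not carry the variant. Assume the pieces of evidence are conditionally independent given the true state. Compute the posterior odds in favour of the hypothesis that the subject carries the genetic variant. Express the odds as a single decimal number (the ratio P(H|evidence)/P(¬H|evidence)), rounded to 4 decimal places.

Prior odds = 4/6 = 0.66667.
Likelihood ratio for E1 = 0.48/0.32 = 1.5000.
Likelihood ratio for E2 = 0.57/0.2 = 2.8500.
Posterior odds = prior odds × LR₁ × LR₂ = 2.8500.

Posterior odds ≈ 2.8500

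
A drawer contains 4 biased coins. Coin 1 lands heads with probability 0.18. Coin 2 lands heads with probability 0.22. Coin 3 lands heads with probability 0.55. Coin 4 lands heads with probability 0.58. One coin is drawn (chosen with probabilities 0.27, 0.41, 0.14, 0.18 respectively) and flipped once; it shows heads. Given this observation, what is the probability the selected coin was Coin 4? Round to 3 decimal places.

Posterior probability ≈ 0.326

Tabulate prior·likelihood by source: [1] prior 0.27, lik 0.18, product 0.04860; [2] prior 0.41, lik 0.22, product 0.09020; [3] prior 0.14, lik 0.55, product 0.07700; [4] prior 0.18, lik 0.58, product 0.1044.
Normalizing constant = 0.32020; the posterior for Coin 4 is its product over the sum, 0.1044/0.32020 = 0.326.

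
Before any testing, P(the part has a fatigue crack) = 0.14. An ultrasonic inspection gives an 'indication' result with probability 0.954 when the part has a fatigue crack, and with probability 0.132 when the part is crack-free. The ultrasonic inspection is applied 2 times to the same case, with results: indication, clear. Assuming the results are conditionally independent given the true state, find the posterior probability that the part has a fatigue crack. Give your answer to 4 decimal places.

Posterior P(H) ≈ 0.0587

Let H be the event that the part has a fatigue crack; start with P(H) = 0.14. P('indication'|H) = 0.954, P('indication'|¬H) = 0.132.
Update on result 1 ('indication'): P(H) ← 0.954·0.1400 / (0.954·0.1400 + 0.132·0.8600) = 0.13356/0.24708 = 0.5406.
Update on result 2 ('clear'): P(H) ← 0.046·0.5406 / (0.046·0.5406 + 0.868·0.4594) = 0.024865/0.42366 = 0.0587.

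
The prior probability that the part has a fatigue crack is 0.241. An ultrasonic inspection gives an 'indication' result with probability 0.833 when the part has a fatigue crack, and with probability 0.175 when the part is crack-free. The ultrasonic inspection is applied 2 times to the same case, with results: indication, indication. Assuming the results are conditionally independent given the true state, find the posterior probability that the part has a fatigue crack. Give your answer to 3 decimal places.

With H the event that the part has a fatigue crack, the joint likelihood of the observed sequence is P(data|H) = 0.833·0.833 = 0.69389 and P(data|¬H) = 0.175·0.175 = 0.030625.
Bayes: P(H|data) = 0.241·0.69389 / (0.241·0.69389 + 0.759·0.030625) = 0.16723/0.19047 = 0.8780.

Posterior P(H) ≈ 0.878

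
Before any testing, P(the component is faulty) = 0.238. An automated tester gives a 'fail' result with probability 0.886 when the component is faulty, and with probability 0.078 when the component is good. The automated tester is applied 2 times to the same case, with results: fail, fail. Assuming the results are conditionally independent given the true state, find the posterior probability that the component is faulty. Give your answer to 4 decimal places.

Posterior P(H) ≈ 0.9758

Let H be the event that the component is faulty; start with P(H) = 0.238. P('fail'|H) = 0.886, P('fail'|¬H) = 0.078.
Update on result 1 ('fail'): P(H) ← 0.886·0.2380 / (0.886·0.2380 + 0.078·0.7620) = 0.21087/0.27030 = 0.7801.
Update on result 2 ('fail'): P(H) ← 0.886·0.7801 / (0.886·0.7801 + 0.078·0.2199) = 0.69118/0.70833 = 0.9758.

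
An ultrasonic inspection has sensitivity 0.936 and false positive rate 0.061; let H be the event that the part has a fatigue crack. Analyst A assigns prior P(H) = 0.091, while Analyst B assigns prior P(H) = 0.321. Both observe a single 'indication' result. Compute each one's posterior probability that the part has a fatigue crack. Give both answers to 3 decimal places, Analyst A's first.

The likelihood ratio for an 'indication' result is 0.936/0.061 = 15.344.
Analyst A: prior odds 0.091/0.909 = 0.10011; posterior odds 1.5361; posterior probability 0.606.
Analyst B: prior odds 0.321/0.679 = 0.47275; posterior odds 7.2541; posterior probability 0.879.

Analyst A: 0.606; Analyst B: 0.879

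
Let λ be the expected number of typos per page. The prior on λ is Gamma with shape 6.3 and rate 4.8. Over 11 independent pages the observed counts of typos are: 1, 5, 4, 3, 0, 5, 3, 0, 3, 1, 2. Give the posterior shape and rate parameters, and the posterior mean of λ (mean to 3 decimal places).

Posterior: Gamma(shape=33.3, rate=15.8); mean ≈ 2.108

Total count ∑xᵢ = 27 over n = 11 pages.
Gamma is conjugate to the Poisson likelihood: posterior is Gamma(shape = 6.3+27 = 33.3, rate = 4.8+11 = 15.8).
Posterior mean = shape/rate = 33.3/15.8 = 2.108.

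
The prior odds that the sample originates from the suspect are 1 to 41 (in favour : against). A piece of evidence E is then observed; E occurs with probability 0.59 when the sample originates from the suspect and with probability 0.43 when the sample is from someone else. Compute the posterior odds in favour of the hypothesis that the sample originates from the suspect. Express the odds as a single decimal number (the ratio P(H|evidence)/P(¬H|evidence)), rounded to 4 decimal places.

Posterior odds ≈ 0.0335

Prior odds = 1/41 = 0.024390. In log-odds, ln(0.024390) = -3.7136.
Add log likelihood ratio: ln(1.3721) = 0.31634.
Posterior log-odds = -3.3972, so posterior odds = exp(-3.3972) = 0.033466.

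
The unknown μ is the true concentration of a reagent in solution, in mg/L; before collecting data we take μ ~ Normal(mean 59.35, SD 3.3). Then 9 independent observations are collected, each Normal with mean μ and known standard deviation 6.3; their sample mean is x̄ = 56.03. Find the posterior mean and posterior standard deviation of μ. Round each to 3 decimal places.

With known σ, the Normal prior is conjugate. Weight on the data is w = (n/σ²)/(n/σ² + 1/τ₀²) = 0.226757/(0.226757+0.0918274) = 0.71176.
Posterior mean = w·x̄ + (1−w)·μ₀ = 0.71176·56.03 + 0.28824·59.35 = 56.987. Posterior variance = 1/(0.226757+0.0918274) = 3.13888, so SD = 1.772.

Posterior mean ≈ 56.987; posterior SD ≈ 1.772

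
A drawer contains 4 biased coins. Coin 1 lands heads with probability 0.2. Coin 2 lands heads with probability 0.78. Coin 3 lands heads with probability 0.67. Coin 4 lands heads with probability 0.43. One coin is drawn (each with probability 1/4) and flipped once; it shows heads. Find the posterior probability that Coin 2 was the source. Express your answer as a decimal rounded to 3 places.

Posterior probability ≈ 0.375

P(heads|C1) = 0.2; P(heads|C2) = 0.78; P(heads|C3) = 0.67; P(heads|C4) = 0.43.
Prior × likelihood for each source: 0.25·0.2=0.05000, 0.25·0.78=0.1950, 0.25·0.67=0.1675, 0.25·0.43=0.1075. Summing gives P(heads) = 0.52000.
P(Coin 2 | heads) = 0.1950 / 0.52000 = 0.375.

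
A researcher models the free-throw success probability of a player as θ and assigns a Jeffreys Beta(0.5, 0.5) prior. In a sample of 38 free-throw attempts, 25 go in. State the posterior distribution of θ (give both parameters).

Posterior: Beta(25.5, 13.5)

Observing 25 successes and 13 failures updates Beta(0.5, 0.5) by adding the success and failure counts to the two shape parameters: α = 0.5+25 = 25.5, β = 0.5+13 = 13.5.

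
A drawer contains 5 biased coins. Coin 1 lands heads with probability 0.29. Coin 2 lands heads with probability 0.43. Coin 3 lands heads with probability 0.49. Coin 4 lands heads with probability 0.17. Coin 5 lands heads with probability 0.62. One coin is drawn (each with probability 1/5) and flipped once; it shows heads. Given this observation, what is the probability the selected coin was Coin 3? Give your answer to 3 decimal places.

Posterior probability ≈ 0.245

Tabulate prior·likelihood by source: [1] prior 0.2, lik 0.29, product 0.05800; [2] prior 0.2, lik 0.43, product 0.08600; [3] prior 0.2, lik 0.49, product 0.09800; [4] prior 0.2, lik 0.17, product 0.03400; [5] prior 0.2, lik 0.62, product 0.1240.
Normalizing constant = 0.40000; the posterior for Coin 3 is its product over the sum, 0.09800/0.40000 = 0.245.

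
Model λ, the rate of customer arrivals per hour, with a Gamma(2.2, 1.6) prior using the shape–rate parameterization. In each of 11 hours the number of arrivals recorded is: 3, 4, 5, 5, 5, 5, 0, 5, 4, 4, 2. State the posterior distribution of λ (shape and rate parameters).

Posterior: Gamma(shape=44.2, rate=12.6)

The Poisson likelihood adds the total count to the shape and the number of exposure periods to the rate. Here ∑xᵢ = 42 and n = 11, so shape 2.2→44.2 and rate 1.6→12.6.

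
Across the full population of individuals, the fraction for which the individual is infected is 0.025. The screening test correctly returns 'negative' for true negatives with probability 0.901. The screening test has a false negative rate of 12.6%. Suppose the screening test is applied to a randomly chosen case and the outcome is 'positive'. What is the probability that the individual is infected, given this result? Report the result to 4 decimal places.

P(H | E) ≈ 0.1846

Write H for 'the individual is infected'. Prior odds H:¬H = 0.025/0.975 = 0.025641. For the 'positive' outcome, the likelihood ratio is 0.874/0.099 = 8.8283.
Posterior odds = 0.025641 × 8.8283 = 0.22637, so P(H|E) = 0.22637/(1+0.22637) = 0.1846.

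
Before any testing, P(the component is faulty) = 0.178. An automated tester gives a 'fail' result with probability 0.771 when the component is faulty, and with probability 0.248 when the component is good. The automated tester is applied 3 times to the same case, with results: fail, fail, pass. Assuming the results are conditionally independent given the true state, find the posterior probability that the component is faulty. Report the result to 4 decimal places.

With H the event that the component is faulty, the joint likelihood of the observed sequence is P(data|H) = 0.771·0.771·0.229 = 0.13613 and P(data|¬H) = 0.248·0.248·0.752 = 0.046251.
Bayes: P(H|data) = 0.178·0.13613 / (0.178·0.13613 + 0.822·0.046251) = 0.024231/0.062249 = 0.3893.

Posterior P(H) ≈ 0.3893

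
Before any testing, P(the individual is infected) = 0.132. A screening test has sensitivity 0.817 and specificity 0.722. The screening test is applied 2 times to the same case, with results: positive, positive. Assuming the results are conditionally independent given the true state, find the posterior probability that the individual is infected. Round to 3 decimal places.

Let H be the event that the individual is infected; start with P(H) = 0.132. P('positive'|H) = 0.817, P('positive'|¬H) = 0.278.
Update on result 1 ('positive'): P(H) ← 0.817·0.1320 / (0.817·0.1320 + 0.278·0.8680) = 0.10784/0.34915 = 0.3089.
Update on result 2 ('positive'): P(H) ← 0.817·0.3089 / (0.817·0.3089 + 0.278·0.6911) = 0.25235/0.44449 = 0.5677.

Posterior P(H) ≈ 0.568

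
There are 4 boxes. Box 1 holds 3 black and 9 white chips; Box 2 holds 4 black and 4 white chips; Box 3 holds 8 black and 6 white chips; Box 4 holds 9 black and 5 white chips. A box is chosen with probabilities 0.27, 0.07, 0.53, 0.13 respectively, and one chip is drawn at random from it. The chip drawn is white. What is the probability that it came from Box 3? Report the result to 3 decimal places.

Posterior probability ≈ 0.444

P(white|Box 1) = 0.75; P(white|Box 2) = 0.5; P(white|Box 3) = 0.4286; P(white|Box 4) = 0.3571.
Prior × likelihood for each source: 0.27·0.75=0.2025, 0.07·0.5=0.03500, 0.53·0.4286=0.2271, 0.13·0.3571=0.04643. Summing gives P(white) = 0.51107.
P(Box 3 | white) = 0.2271 / 0.51107 = 0.444.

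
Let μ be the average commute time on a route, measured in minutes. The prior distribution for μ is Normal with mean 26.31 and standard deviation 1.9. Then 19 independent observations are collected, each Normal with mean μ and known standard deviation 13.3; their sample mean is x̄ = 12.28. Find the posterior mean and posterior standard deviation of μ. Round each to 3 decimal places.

Prior precision 1/τ₀² = 1/1.9² = 0.277008; data precision n/σ² = 19/13.3² = 0.107411.
Posterior precision = 0.277008 + 0.107411 = 0.384420, giving posterior SD = 1/√0.384420 = 1.613.
Posterior mean = (0.277008·26.31 + 0.107411·12.28) / 0.384420 = 22.390.

Posterior mean ≈ 22.390; posterior SD ≈ 1.613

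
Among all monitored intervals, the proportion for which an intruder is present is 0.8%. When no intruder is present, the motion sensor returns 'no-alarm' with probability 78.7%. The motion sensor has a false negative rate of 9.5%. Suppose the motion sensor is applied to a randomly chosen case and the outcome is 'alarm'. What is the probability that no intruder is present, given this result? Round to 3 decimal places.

P(¬H | E) ≈ 0.967

Write H for 'an intruder is present'. Prior odds H:¬H = 0.008/0.992 = 0.0080645. For the 'alarm' outcome, the likelihood ratio is 0.905/0.213 = 4.2488.
Posterior odds = 0.0080645 × 4.2488 = 0.034265, so P(H|E) = 0.034265/(1+0.034265) = 0.033. Then P(¬H|E) = 1 − 0.033 = 0.967.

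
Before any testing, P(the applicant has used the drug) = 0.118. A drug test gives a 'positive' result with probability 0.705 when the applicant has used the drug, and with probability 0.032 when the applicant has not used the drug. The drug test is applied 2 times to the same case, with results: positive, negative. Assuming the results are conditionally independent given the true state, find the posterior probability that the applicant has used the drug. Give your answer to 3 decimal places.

Posterior P(H) ≈ 0.473

With H the event that the applicant has used the drug, the joint likelihood of the observed sequence is P(data|H) = 0.705·0.295 = 0.20797 and P(data|¬H) = 0.032·0.968 = 0.030976.
Bayes: P(H|data) = 0.118·0.20797 / (0.118·0.20797 + 0.882·0.030976) = 0.024541/0.051862 = 0.4732.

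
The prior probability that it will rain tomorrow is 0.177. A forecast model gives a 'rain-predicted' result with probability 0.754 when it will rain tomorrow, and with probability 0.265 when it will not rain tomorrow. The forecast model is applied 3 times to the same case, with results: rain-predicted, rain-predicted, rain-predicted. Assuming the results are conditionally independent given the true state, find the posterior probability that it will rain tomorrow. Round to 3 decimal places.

Let H be the event that it will rain tomorrow; start with P(H) = 0.177. P('rain-predicted'|H) = 0.754, P('rain-predicted'|¬H) = 0.265.
Update on result 1 ('rain-predicted'): P(H) ← 0.754·0.1770 / (0.754·0.1770 + 0.265·0.8230) = 0.13346/0.35155 = 0.3796.
Update on result 2 ('rain-predicted'): P(H) ← 0.754·0.3796 / (0.754·0.3796 + 0.265·0.6204) = 0.28624/0.45064 = 0.6352.
Update on result 3 ('rain-predicted'): P(H) ← 0.754·0.6352 / (0.754·0.6352 + 0.265·0.3648) = 0.47893/0.57560 = 0.8320.

Posterior P(H) ≈ 0.832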